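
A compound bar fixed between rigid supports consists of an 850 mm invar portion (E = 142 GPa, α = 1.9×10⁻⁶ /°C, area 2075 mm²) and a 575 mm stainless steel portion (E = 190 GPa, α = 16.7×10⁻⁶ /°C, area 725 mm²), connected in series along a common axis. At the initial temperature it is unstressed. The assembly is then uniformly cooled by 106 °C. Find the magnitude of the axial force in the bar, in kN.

With the walls removed the bar would change length by δ_free = Σ αᵢΔT Lᵢ = 1.9×10⁻⁶×106×850 + 16.7×10⁻⁶×106×575 = 1.189 mm.
The walls prevent any net length change, so an axial force P (same in every segment) develops. Compatibility: P · Σ Lᵢ/(AᵢEᵢ) = δ_free.
The series flexibility is Σ Lᵢ/(AᵢEᵢ) = 850/(2075×142×10³) + 575/(725×190×10³) = 7.059×10⁻⁶ mm/N.
Hence P = δ_free / Σ(L/AE) = 1.189/7.059×10⁻⁶ = 168.4 kN (tensile).

P ≈ 168 kN (tensile)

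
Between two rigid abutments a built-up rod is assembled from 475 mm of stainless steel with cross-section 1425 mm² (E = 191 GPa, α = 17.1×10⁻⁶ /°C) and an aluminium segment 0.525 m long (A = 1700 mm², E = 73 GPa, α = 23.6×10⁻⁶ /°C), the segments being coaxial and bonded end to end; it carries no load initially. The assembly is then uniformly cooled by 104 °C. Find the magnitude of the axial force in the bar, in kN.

With the walls removed the bar would change length by δ_free = Σ αᵢΔT Lᵢ = 17.1×10⁻⁶×104×475 + 23.6×10⁻⁶×104×525 = 2.133 mm.
Since the ends are fixed, an axial force P builds up, equal in every segment, with P · Σ Lᵢ/(AᵢEᵢ) = δ_free.
Σ Lᵢ/(AᵢEᵢ) = 475/(1425×191×10³) + 525/(1700×73×10³) = 5.976×10⁻⁶ mm/N.
So P = 2.133 / 5.976×10⁻⁶ = 357 kN, tensile.

P ≈ 357 kN (tensile)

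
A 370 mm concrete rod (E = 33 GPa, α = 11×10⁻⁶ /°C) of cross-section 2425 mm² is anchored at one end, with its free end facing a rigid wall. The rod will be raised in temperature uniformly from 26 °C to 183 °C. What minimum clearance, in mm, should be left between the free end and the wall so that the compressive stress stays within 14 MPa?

Free expansion if unrestrained: δ_free = αΔT L = 11×10⁻⁶ × 157 × 370 = 0.639 mm.
A stress of 14 MPa corresponds to the wall pushing the rod back by σL/E = 14×370/(33×10³) = 0.157 mm.
The gap must absorb the remainder: g_min = 0.639 − 0.157 = 0.482 mm.

g ≈ 0.482 mm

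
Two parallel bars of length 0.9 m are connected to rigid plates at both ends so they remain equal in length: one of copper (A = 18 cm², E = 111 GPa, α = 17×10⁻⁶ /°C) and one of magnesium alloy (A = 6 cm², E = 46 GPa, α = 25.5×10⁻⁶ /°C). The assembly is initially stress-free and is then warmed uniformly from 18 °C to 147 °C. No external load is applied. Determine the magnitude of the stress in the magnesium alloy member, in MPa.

Both members must finish at the same length. With the larger α, the magnesium alloy tends to over-expand; the plates restrain it, putting the magnesium alloy in compression and the copper in tension. With no external load the two internal forces are equal and opposite, magnitude P.
Compatibility of the two members (thermal + elastic change equal): (α₁ − α₂)ΔT = P·[1/(A₁E₁) + 1/(A₂E₂)].
|α₁ − α₂|·ΔT = 8.5×10⁻⁶ × 129 = 0.001097.
1/(A₁E₁) + 1/(A₂E₂) = 1/(1800×111×10³) + 1/(600×46×10³) = 4.124×10⁻⁸ N⁻¹.
So P = 0.001097 / 4.124×10⁻⁸ = 26.59 kN.
σ_{magnesium alloy} = P/A₂ = 26590/600 = 44.32 MPa, compressive.

σ ≈ 44.3 MPa (compressive)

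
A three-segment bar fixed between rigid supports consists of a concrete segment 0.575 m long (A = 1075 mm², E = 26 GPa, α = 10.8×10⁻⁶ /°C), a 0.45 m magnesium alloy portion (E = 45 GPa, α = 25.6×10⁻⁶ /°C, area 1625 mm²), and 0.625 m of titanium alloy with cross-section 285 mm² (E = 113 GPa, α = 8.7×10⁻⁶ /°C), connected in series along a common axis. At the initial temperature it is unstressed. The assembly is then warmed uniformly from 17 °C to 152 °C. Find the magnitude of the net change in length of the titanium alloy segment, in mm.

If the supports were absent, the total length change would be Σ αᵢΔT Lᵢ = 10.8×10⁻⁶×135×575 + 25.6×10⁻⁶×135×450 + 8.7×10⁻⁶×135×625 = 3.128 mm.
The rigid supports impose zero overall length change; the single axial force P common to all segments must satisfy P Σ Lᵢ/(AᵢEᵢ) = δ_free.
The series flexibility is Σ Lᵢ/(AᵢEᵢ) = 575/(1075×26×10³) + 450/(1625×45×10³) + 625/(285×113×10³) = 4.613×10⁻⁵ mm/N.
So P = 3.128 / 4.613×10⁻⁵ = 67.8 kN, compressive.
For the titanium alloy segment, free thermal change = 8.7×10⁻⁶×135×625 = 0.7341 mm and elastic change from P = 67800×625/(285×113×10³) = 1.316 mm; these oppose, so the net change is 0.582 mm (segment shortens).

|ΔL| ≈ 0.582 mm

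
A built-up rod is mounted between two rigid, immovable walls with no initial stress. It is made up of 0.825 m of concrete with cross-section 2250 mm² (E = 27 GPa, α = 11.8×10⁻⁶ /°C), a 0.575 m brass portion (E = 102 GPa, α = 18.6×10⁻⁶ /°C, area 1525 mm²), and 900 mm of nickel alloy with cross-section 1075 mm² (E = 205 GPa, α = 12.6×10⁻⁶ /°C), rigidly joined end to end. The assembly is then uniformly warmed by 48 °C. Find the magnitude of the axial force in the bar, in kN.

P ≈ 71.4 kN (compressive)

If the supports were absent, the total length change would be Σ αᵢΔT Lᵢ = 11.8×10⁻⁶×48×825 + 18.6×10⁻⁶×48×575 + 12.6×10⁻⁶×48×900 = 1.525 mm.
Since the ends are fixed, an axial force P builds up, equal in every segment, with P · Σ Lᵢ/(AᵢEᵢ) = δ_free.
The series flexibility is Σ Lᵢ/(AᵢEᵢ) = 825/(2250×27×10³) + 575/(1525×102×10³) + 900/(1075×205×10³) = 2.136×10⁻⁵ mm/N.
P = 1.525 / 2.136×10⁻⁵ = 71390 N = 71.39 kN, compressive.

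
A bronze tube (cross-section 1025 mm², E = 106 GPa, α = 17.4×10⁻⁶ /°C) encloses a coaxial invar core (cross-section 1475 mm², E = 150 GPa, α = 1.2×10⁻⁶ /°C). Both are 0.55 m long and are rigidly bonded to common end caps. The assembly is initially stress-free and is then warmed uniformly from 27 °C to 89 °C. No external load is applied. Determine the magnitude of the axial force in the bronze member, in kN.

Both members must finish at the same length. With the larger α, the bronze tends to over-expand; the plates restrain it, putting the bronze in compression and the invar in tension. With no external load the two internal forces are equal and opposite, magnitude P.
Setting the final lengths equal and cancelling L: (α₁ − α₂)ΔT = P/(A₁E₁) + P/(A₂E₂).
|α₁ − α₂|·ΔT = 16.2×10⁻⁶ × 62 = 0.001004.
1/(A₁E₁) + 1/(A₂E₂) = 1/(1025×106×10³) + 1/(1475×150×10³) = 1.372×10⁻⁸ N⁻¹.
So P = 0.001004 / 1.372×10⁻⁸ = 73.19 kN.

P ≈ 73.2 kN (compressive in the bronze)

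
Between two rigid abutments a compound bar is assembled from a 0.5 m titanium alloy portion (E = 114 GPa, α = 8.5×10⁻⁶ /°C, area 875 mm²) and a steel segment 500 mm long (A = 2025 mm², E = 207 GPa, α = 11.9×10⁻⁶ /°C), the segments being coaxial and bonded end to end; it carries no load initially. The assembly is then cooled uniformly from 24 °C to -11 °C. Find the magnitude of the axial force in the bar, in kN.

With the walls removed the bar would change length by δ_free = Σ αᵢΔT Lᵢ = 8.5×10⁻⁶×35×500 + 11.9×10⁻⁶×35×500 = 0.357 mm.
Since the ends are fixed, an axial force P builds up, equal in every segment, with P · Σ Lᵢ/(AᵢEᵢ) = δ_free.
Σ Lᵢ/(AᵢEᵢ) = 500/(875×114×10³) + 500/(2025×207×10³) = 6.205×10⁻⁶ mm/N.
So P = 0.357 / 6.205×10⁻⁶ = 57.53 kN, tensile.

P ≈ 57.5 kN (tensile)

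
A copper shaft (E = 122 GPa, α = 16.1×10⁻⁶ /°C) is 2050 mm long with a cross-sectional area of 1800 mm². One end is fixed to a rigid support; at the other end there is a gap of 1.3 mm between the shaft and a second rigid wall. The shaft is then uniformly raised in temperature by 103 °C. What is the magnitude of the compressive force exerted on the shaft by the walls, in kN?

If the wall were absent the shaft would grow by αΔT L = 16.1×10⁻⁶ × 103 × 2050 = 3.4 mm.
The gap closes (δ_free > 1.3 mm) and the wall then resists a further 3.4 − 1.3 = 2.1 mm of expansion.
That suppressed elongation corresponds to σ = E·Δ/L = 122×10³ × 2.1/2050 = 124.9 MPa.
Force on the wall = σA = 124.9 × 1800 mm² = 224.9 kN.

P ≈ 225 kN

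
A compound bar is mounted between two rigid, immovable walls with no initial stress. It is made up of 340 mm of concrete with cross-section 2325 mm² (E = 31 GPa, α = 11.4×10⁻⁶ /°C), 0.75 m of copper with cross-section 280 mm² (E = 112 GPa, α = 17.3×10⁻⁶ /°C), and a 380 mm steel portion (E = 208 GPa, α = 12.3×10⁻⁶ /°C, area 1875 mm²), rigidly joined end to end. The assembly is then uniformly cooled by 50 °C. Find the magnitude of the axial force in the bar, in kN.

If the supports were absent, the total length change would be Σ αᵢΔT Lᵢ = 11.4×10⁻⁶×50×340 + 17.3×10⁻⁶×50×750 + 12.3×10⁻⁶×50×380 = 1.076 mm.
The rigid supports impose zero overall length change; the single axial force P common to all segments must satisfy P Σ Lᵢ/(AᵢEᵢ) = δ_free.
Σ Lᵢ/(AᵢEᵢ) = 340/(2325×31×10³) + 750/(280×112×10³) + 380/(1875×208×10³) = 2.961×10⁻⁵ mm/N.
P = 1.076 / 2.961×10⁻⁵ = 36350 N = 36.35 kN, tensile.

P ≈ 36.4 kN (tensile)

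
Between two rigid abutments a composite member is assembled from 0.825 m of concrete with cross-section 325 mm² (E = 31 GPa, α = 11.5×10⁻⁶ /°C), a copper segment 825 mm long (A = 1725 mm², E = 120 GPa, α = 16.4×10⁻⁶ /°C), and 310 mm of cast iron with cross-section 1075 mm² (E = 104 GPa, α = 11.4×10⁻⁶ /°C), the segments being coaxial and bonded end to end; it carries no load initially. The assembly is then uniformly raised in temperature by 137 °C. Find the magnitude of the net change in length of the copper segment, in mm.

|ΔL| ≈ 1.69 mm

Free thermal expansion of the whole bar: Σ αᵢΔT Lᵢ = 11.5×10⁻⁶×137×825 + 16.4×10⁻⁶×137×825 + 11.4×10⁻⁶×137×310 = 3.638 mm.
Since the ends are fixed, an axial force P builds up, equal in every segment, with P · Σ Lᵢ/(AᵢEᵢ) = δ_free.
Σ Lᵢ/(AᵢEᵢ) = 825/(325×31×10³) + 825/(1725×120×10³) + 310/(1075×104×10³) = 8.864×10⁻⁵ mm/N.
P = 3.638 / 8.864×10⁻⁵ = 41040 N = 41.04 kN, compressive.
For the copper segment, free thermal change = 16.4×10⁻⁶×137×825 = 1.854 mm and elastic change from P = 41040×825/(1725×120×10³) = 0.1635 mm; these oppose, so the net change is 1.69 mm (segment lengthens).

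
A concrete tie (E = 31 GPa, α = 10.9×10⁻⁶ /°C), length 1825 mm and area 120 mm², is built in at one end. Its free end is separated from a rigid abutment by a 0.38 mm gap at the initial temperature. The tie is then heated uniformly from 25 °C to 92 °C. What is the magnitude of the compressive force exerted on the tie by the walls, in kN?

P ≈ 1.94 kN

Free thermal elongation = αΔT L = 10.9×10⁻⁶ × 67 × 1825 = 1.333 mm.
This exceeds the 0.38 mm gap, so the wall pushes back. The portion of expansion that must be recovered elastically is δ_free − gap = 1.333 − 0.38 = 0.9528 mm.
So σ = E(δ_free − g)/L = 31×10³ × 0.9528/1825 = 16.18 MPa.
P = σA = 16.18 × 120 = 1.942 kN.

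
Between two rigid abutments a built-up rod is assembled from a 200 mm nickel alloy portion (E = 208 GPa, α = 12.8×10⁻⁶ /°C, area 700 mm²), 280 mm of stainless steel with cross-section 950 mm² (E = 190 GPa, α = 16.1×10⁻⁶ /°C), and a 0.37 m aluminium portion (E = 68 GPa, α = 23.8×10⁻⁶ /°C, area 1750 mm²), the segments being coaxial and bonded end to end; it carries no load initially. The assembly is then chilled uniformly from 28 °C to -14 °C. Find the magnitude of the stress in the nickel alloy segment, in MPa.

Free thermal contraction of the whole bar: Σ αᵢΔT Lᵢ = 12.8×10⁻⁶×42×200 + 16.1×10⁻⁶×42×280 + 23.8×10⁻⁶×42×370 = 0.6667 mm.
The walls prevent any net length change, so an axial force P (same in every segment) develops. Compatibility: P · Σ Lᵢ/(AᵢEᵢ) = δ_free.
The series flexibility is Σ Lᵢ/(AᵢEᵢ) = 200/(700×208×10³) + 280/(950×190×10³) + 370/(1750×68×10³) = 6.034×10⁻⁶ mm/N.
So P = 0.6667 / 6.034×10⁻⁶ = 110.5 kN, tensile.
σ_{nickel alloy} = P / A = 110500 / 700 = 157.8 MPa.

σ ≈ 158 MPa (tensile)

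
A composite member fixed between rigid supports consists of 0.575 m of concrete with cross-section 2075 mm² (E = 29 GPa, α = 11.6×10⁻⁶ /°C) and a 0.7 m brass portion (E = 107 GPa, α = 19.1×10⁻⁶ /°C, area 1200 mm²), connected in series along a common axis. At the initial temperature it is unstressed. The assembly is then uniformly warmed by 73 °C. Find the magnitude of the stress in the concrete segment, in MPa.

With the walls removed the bar would change length by δ_free = Σ αᵢΔT Lᵢ = 11.6×10⁻⁶×73×575 + 19.1×10⁻⁶×73×700 = 1.463 mm.
Since the ends are fixed, an axial force P builds up, equal in every segment, with P · Σ Lᵢ/(AᵢEᵢ) = δ_free.
Σ Lᵢ/(AᵢEᵢ) = 575/(2075×29×10³) + 700/(1200×107×10³) = 1.501×10⁻⁵ mm/N.
P = 1.463 / 1.501×10⁻⁵ = 97480 N = 97.48 kN, compressive.
σ_{concrete} = P / A = 97480 / 2075 = 46.98 MPa.

σ ≈ 47 MPa (compressive)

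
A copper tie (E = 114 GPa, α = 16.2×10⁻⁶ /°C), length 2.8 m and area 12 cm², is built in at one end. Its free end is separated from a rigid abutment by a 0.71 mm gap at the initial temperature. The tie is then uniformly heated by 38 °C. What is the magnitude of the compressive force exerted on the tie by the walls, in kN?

Free thermal elongation = αΔT L = 16.2×10⁻⁶ × 38 × 2800 = 1.724 mm.
The gap closes (δ_free > 0.71 mm) and the wall then resists a further 1.724 − 0.71 = 1.014 mm of expansion.
That suppressed elongation corresponds to σ = E·Δ/L = 114×10³ × 1.014/2800 = 41.27 MPa.
P = σA = 41.27 × 1200 = 49.53 kN.

P ≈ 49.5 kN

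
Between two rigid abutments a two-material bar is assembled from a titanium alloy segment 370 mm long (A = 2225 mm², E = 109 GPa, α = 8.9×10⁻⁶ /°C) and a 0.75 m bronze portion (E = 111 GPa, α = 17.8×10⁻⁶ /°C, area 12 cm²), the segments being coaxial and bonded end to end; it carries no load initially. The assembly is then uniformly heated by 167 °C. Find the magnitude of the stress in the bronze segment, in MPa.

If the supports were absent, the total length change would be Σ αᵢΔT Lᵢ = 8.9×10⁻⁶×167×370 + 17.8×10⁻⁶×167×750 = 2.779 mm.
The rigid supports impose zero overall length change; the single axial force P common to all segments must satisfy P Σ Lᵢ/(AᵢEᵢ) = δ_free.
Σ Lᵢ/(AᵢEᵢ) = 370/(2225×109×10³) + 750/(1200×111×10³) = 7.156×10⁻⁶ mm/N.
P = 2.779 / 7.156×10⁻⁶ = 388400 N = 388.4 kN, compressive.
σ_{bronze} = P / A = 388400 / 1200 = 323.7 MPa.

σ ≈ 324 MPa (compressive)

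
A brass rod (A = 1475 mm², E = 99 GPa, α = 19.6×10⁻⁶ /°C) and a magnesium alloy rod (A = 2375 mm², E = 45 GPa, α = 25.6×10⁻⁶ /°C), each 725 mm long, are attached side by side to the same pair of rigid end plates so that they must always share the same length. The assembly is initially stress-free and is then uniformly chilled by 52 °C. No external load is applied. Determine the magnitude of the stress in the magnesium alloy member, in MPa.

σ ≈ 8.11 MPa (tensile)

The magnesium alloy has the larger α, so on cooling it would change length more than the brass if both were free. The rigid plates force a common final length, so the magnesium alloy is put into tension and the brass into compression, with equal and opposite forces P (no external load).
Setting the final lengths equal and cancelling L: (α₁ − α₂)ΔT = P/(A₁E₁) + P/(A₂E₂).
|α₁ − α₂|·ΔT = 6×10⁻⁶ × 52 = 0.000312.
1/(A₁E₁) + 1/(A₂E₂) = 1/(1475×99×10³) + 1/(2375×45×10³) = 1.62×10⁻⁸ N⁻¹.
So P = 0.000312 / 1.62×10⁻⁸ = 19.25 kN.
σ_{magnesium alloy} = P/A₂ = 19250/2375 = 8.107 MPa, tensile.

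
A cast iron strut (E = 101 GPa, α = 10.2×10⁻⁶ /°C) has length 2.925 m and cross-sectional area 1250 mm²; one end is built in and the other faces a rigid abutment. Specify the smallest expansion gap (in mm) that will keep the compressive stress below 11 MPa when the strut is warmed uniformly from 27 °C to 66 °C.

Free expansion if unrestrained: δ_free = αΔT L = 10.2×10⁻⁶ × 39 × 2925 = 1.164 mm.
At the allowable stress the elastic shortening the wall may impose is σL/E = 11 × 2925 / (101×10³) = 0.3186 mm.
So the gap has to take up the difference, g_min = δ_free − σL/E = 1.164 − 0.3186 = 0.845 mm.

g ≈ 0.845 mm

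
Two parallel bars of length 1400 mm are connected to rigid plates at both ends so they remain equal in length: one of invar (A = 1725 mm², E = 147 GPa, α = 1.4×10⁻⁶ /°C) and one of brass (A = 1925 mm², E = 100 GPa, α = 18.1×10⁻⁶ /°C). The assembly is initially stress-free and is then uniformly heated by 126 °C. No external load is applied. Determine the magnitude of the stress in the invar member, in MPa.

σ ≈ 133 MPa (tensile)

The brass has the larger α, so on heating it would change length more than the invar if both were free. The rigid plates force a common final length, so the brass is put into compression and the invar into tension, with equal and opposite forces P (no external load).
Equating the net (thermal + elastic) strains gives |α₁ − α₂|·ΔT = P·[1/(A₁E₁) + 1/(A₂E₂)].
|α₁ − α₂|·ΔT = 16.7×10⁻⁶ × 126 = 0.002104.
1/(A₁E₁) + 1/(A₂E₂) = 1/(1725×147×10³) + 1/(1925×100×10³) = 9.138×10⁻⁹ N⁻¹.
So P = 0.002104 / 9.138×10⁻⁹ = 230.3 kN.
σ_{invar} = P/A₁ = 230300/1725 = 133.5 MPa, tensile.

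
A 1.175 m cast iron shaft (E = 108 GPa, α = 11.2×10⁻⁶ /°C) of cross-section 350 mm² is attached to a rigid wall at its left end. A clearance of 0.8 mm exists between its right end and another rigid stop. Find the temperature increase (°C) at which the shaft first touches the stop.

The gap closes when αΔT L = 0.8 mm, since the shaft is still unstressed at that instant.
ΔT = 0.8 / (11.2×10⁻⁶ × 1175) = 60.79 °C.

ΔT ≈ 60.8 °C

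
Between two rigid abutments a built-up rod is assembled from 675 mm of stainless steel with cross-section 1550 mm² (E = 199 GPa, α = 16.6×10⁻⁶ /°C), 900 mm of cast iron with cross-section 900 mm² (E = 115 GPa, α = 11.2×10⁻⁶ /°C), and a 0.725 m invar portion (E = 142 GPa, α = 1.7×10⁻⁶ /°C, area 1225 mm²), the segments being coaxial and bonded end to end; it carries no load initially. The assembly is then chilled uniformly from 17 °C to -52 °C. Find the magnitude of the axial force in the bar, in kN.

If the supports were absent, the total length change would be Σ αᵢΔT Lᵢ = 16.6×10⁻⁶×69×675 + 11.2×10⁻⁶×69×900 + 1.7×10⁻⁶×69×725 = 1.554 mm.
The rigid supports impose zero overall length change; the single axial force P common to all segments must satisfy P Σ Lᵢ/(AᵢEᵢ) = δ_free.
Σ Lᵢ/(AᵢEᵢ) = 675/(1550×199×10³) + 900/(900×115×10³) + 725/(1225×142×10³) = 1.505×10⁻⁵ mm/N.
P = 1.554 / 1.505×10⁻⁵ = 103200 N = 103.2 kN, tensile.

P ≈ 103 kN (tensile)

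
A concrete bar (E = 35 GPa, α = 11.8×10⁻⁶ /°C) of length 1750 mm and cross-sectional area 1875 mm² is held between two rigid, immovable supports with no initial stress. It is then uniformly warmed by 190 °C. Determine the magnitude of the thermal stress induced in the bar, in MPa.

σ ≈ 78.5 MPa (compressive)

With length fixed, the mechanical strain must cancel the thermal strain αΔT = 11.8×10⁻⁶ × 190 = 2242×10⁻⁶.
σ = EαΔT = 35×10³ × 11.8×10⁻⁶ × 190 = 78.47 MPa (compressive; the bar is trying to expand).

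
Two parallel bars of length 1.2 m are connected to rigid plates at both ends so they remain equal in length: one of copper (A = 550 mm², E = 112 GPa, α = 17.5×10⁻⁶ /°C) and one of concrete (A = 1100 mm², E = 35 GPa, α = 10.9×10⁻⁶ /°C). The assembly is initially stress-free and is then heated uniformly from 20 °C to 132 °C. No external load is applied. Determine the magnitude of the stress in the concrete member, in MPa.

σ ≈ 15.9 MPa (tensile)

Equilibrium of a rigid end plate with no external load gives equal and opposite internal forces ±P in the two members. Since α_{copper} > α_{concrete}, heating drives the copper into compression and the concrete into tension.
Compatibility of the two members (thermal + elastic change equal): (α₁ − α₂)ΔT = P·[1/(A₁E₁) + 1/(A₂E₂)].
|α₁ − α₂|·ΔT = 6.6×10⁻⁶ × 112 = 0.0007392.
1/(A₁E₁) + 1/(A₂E₂) = 1/(550×112×10³) + 1/(1100×35×10³) = 4.221×10⁻⁸ N⁻¹.
P = 0.0007392 / 4.221×10⁻⁸ = 17510 N = 17.51 kN.
σ_{concrete} = P/A₂ = 17510/1100 = 15.92 MPa, tensile.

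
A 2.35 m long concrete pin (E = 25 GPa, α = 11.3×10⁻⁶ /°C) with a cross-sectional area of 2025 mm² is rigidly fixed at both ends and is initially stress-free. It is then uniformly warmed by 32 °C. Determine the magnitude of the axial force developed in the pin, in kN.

With zero net strain, σ = E·αΔT = 25 GPa × 11.3×10⁻⁶ × 32 = 9.04 MPa.
P = AEαΔT = 2025 × 25×10³ × 11.3×10⁻⁶ × 32 = 18.31 kN (compressive).

P ≈ 18.3 kN (compressive)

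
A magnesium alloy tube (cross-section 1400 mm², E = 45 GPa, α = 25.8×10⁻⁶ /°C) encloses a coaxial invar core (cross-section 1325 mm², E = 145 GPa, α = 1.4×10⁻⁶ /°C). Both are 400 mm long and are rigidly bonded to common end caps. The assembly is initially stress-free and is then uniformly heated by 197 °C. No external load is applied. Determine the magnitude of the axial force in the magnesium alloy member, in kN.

Equilibrium of a rigid end plate with no external load gives equal and opposite internal forces ±P in the two members. Since α_{magnesium alloy} > α_{invar}, heating drives the magnesium alloy into compression and the invar into tension.
Compatibility of the two members (thermal + elastic change equal): (α₁ − α₂)ΔT = P·[1/(A₁E₁) + 1/(A₂E₂)].
|α₁ − α₂|·ΔT = 24.4×10⁻⁶ × 197 = 0.004807.
1/(A₁E₁) + 1/(A₂E₂) = 1/(1400×45×10³) + 1/(1325×145×10³) = 2.108×10⁻⁸ N⁻¹.
P = 0.004807 / 2.108×10⁻⁸ = 228000 N = 228 kN.

P ≈ 228 kN (compressive in the magnesium alloy)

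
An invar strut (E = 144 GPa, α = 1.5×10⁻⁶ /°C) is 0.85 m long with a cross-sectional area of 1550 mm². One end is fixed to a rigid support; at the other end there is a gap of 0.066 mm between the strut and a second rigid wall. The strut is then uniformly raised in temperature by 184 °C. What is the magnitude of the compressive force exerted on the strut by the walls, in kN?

Free thermal elongation = αΔT L = 1.5×10⁻⁶ × 184 × 850 = 0.2346 mm.
This exceeds the 0.066 mm gap, so the wall pushes back. The portion of expansion that must be recovered elastically is δ_free − gap = 0.2346 − 0.066 = 0.1686 mm.
So σ = E(δ_free − g)/L = 144×10³ × 0.1686/850 = 28.56 MPa.
Force on the wall = σA = 28.56 × 1550 mm² = 44.27 kN.

P ≈ 44.3 kN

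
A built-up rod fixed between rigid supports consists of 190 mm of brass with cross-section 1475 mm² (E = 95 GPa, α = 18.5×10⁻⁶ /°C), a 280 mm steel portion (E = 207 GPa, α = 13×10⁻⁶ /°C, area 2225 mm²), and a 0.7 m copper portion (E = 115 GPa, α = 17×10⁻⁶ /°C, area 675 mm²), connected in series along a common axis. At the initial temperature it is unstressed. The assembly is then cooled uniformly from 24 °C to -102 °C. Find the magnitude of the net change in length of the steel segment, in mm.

|ΔL| ≈ 0.326 mm

Free thermal contraction of the whole bar: Σ αᵢΔT Lᵢ = 18.5×10⁻⁶×126×190 + 13×10⁻⁶×126×280 + 17×10⁻⁶×126×700 = 2.401 mm.
The walls prevent any net length change, so an axial force P (same in every segment) develops. Compatibility: P · Σ Lᵢ/(AᵢEᵢ) = δ_free.
Σ Lᵢ/(AᵢEᵢ) = 190/(1475×95×10³) + 280/(2225×207×10³) + 700/(675×115×10³) = 1.098×10⁻⁵ mm/N.
So P = 2.401 / 1.098×10⁻⁵ = 218.6 kN, tensile.
For the steel segment, free thermal change = 13×10⁻⁶×126×280 = 0.4586 mm and elastic change from P = 218600×280/(2225×207×10³) = 0.1329 mm; these oppose, so the net change is 0.326 mm (segment shortens).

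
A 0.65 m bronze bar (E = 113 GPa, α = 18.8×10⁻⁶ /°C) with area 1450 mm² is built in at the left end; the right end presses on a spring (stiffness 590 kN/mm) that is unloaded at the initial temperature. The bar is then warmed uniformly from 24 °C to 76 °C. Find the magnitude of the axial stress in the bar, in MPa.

σ ≈ 77.4 MPa (compressive)

Free thermal expansion: δ_free = αΔT L = 18.8×10⁻⁶ × 52 × 650 = 0.6354 mm.
Let P be the compressive force at the spring. The bar shortens elastically by PL/(AE) and the spring compresses by P/k; together these equal δ_free.
P [ L/(AE) + 1/k ] = δ_free → P [ 650/(1450×113×10³) + 1/(590×10³) ] = 0.6354.
P = 0.6354 / 5.662×10⁻⁶ = 112200 N.
σ = P/A = 112200/1450 = 77.4 MPa.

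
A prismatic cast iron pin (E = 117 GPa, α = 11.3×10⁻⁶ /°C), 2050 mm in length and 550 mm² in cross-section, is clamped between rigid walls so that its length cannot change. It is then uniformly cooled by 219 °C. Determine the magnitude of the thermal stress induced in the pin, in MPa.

σ ≈ 290 MPa (tensile)

The supports are rigid, so the total axial strain is zero. The restrained thermal strain is ε = αΔT = 11.3×10⁻⁶ × 219 = 2474.7×10⁻⁶.
σ = EαΔT = 117×10³ × 11.3×10⁻⁶ × 219 = 289.5 MPa (tensile; the pin is trying to contract).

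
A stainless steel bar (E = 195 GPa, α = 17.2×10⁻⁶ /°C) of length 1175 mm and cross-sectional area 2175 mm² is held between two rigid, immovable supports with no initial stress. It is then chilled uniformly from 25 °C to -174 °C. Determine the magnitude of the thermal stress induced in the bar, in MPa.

Because both ends are immovable the net strain is zero, and the suppressed thermal strain is αΔT = 17.2×10⁻⁶ × 199 = 3422.8×10⁻⁶.
σ = EαΔT = 195×10³ × 17.2×10⁻⁶ × 199 = 667.4 MPa (tensile; the bar is trying to contract).

σ ≈ 667 MPa (tensile)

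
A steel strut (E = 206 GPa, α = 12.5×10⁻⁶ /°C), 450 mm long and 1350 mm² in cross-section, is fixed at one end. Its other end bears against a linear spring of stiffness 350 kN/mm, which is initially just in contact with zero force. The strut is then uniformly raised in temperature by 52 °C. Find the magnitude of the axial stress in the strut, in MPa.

σ ≈ 48.4 MPa (compressive)

Free thermal expansion: δ_free = αΔT L = 12.5×10⁻⁶ × 52 × 450 = 0.2925 mm.
With a force P in the spring, the elastic change of the strut is PL/(AE) and that of the spring is P/k; compatibility requires their sum to equal δ_free.
So P = δ_free / [L/(AE) + 1/k] = 0.2925 / [ 450/(1350×206×10³) + 1/(350×10³) ].
P = 0.2925 / 4.475×10⁻⁶ = 65360 N.
σ = P/A = 65360/1350 = 48.41 MPa.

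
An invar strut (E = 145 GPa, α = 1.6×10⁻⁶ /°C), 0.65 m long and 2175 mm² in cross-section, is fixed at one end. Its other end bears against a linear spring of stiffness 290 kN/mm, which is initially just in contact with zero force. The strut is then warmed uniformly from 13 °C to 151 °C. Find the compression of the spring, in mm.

Free thermal expansion: δ_free = αΔT L = 1.6×10⁻⁶ × 138 × 650 = 0.1435 mm.
Let P be the compressive force at the spring. The strut shortens elastically by PL/(AE) and the spring compresses by P/k; together these equal δ_free.
So P = δ_free / [L/(AE) + 1/k] = 0.1435 / [ 650/(2175×145×10³) + 1/(290×10³) ].
P = 0.1435 / 5.509×10⁻⁶ = 26050 N.
Spring compression = P/k = 26050/(290×10³) = 0.08983 mm.

δ ≈ 0.0898 mm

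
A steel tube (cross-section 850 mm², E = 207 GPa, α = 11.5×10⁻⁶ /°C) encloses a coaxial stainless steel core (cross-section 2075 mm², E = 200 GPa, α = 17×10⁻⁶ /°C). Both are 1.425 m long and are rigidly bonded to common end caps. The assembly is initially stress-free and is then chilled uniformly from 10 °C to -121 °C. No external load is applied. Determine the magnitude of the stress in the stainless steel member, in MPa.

Equilibrium of a rigid end plate with no external load gives equal and opposite internal forces ±P in the two members. Since α_{stainless steel} > α_{steel}, cooling drives the stainless steel into tension and the steel into compression.
Equating the net (thermal + elastic) strains gives |α₁ − α₂|·ΔT = P·[1/(A₁E₁) + 1/(A₂E₂)].
|α₁ − α₂|·ΔT = 5.5×10⁻⁶ × 131 = 0.0007205.
1/(A₁E₁) + 1/(A₂E₂) = 1/(850×207×10³) + 1/(2075×200×10³) = 8.093×10⁻⁹ N⁻¹.
P = 0.0007205 / 8.093×10⁻⁹ = 89030 N = 89.03 kN.
σ_{stainless steel} = P/A₂ = 89030/2075 = 42.9 MPa, tensile.

σ ≈ 42.9 MPa (tensile)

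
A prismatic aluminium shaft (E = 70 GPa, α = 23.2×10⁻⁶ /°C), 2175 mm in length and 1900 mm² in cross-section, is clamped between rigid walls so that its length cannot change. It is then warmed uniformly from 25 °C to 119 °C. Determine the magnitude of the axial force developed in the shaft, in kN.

The ends cannot move, so σ = EαΔT = 70×10³ × 23.2×10⁻⁶ × 94 = 152.7 MPa.
Then P = σA = 152.7 × 1900 mm² = 290 kN, compressive.

P ≈ 290 kN (compressive)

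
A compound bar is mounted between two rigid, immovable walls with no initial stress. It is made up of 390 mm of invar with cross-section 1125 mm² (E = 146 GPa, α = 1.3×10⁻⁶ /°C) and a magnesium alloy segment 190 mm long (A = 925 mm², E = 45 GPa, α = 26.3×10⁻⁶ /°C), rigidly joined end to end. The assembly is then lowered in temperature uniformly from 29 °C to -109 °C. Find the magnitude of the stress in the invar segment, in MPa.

σ ≈ 97.3 MPa (tensile)

With the walls removed the bar would change length by δ_free = Σ αᵢΔT Lᵢ = 1.3×10⁻⁶×138×390 + 26.3×10⁻⁶×138×190 = 0.7596 mm.
Since the ends are fixed, an axial force P builds up, equal in every segment, with P · Σ Lᵢ/(AᵢEᵢ) = δ_free.
Σ Lᵢ/(AᵢEᵢ) = 390/(1125×146×10³) + 190/(925×45×10³) = 6.939×10⁻⁶ mm/N.
So P = 0.7596 / 6.939×10⁻⁶ = 109.5 kN, tensile.
σ_{invar} = P / A = 109500 / 1125 = 97.3 MPa.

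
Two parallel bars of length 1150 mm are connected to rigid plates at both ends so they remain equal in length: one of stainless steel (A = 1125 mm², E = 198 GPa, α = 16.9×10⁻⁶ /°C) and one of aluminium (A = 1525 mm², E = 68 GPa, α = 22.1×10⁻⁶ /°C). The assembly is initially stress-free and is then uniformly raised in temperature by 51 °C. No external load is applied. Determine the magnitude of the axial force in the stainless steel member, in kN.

Equilibrium of a rigid end plate with no external load gives equal and opposite internal forces ±P in the two members. Since α_{aluminium} > α_{stainless steel}, heating drives the aluminium into compression and the stainless steel into tension.
Setting the final lengths equal and cancelling L: (α₁ − α₂)ΔT = P/(A₁E₁) + P/(A₂E₂).
|α₁ − α₂|·ΔT = 5.2×10⁻⁶ × 51 = 0.0002652.
1/(A₁E₁) + 1/(A₂E₂) = 1/(1125×198×10³) + 1/(1525×68×10³) = 1.413×10⁻⁸ N⁻¹.
So P = 0.0002652 / 1.413×10⁻⁸ = 18.77 kN.

P ≈ 18.8 kN (tensile in the stainless steel)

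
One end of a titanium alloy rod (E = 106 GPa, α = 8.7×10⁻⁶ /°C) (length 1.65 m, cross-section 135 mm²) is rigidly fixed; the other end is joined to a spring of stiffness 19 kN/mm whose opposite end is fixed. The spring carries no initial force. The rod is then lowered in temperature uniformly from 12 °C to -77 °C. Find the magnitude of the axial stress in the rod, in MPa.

σ ≈ 56.4 MPa (tensile)

Free thermal contraction: δ_free = αΔT L = 8.7×10⁻⁶ × 89 × 1650 = 1.278 mm.
With a force P in the spring, the elastic change of the rod is PL/(AE) and that of the spring is P/k; compatibility requires their sum to equal δ_free.
P [ L/(AE) + 1/k ] = δ_free → P [ 1650/(135×106×10³) + 1/(19×10³) ] = 1.278.
P = 1.278 / 0.0001679 = 7608 N.
σ = P/A = 7608/135 = 56.35 MPa.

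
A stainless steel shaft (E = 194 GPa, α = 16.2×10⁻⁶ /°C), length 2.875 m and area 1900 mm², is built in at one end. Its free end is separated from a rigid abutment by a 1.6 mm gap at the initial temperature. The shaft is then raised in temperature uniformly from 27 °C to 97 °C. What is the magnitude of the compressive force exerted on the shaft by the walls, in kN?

P ≈ 213 kN

Free thermal elongation = αΔT L = 16.2×10⁻⁶ × 70 × 2875 = 3.26 mm.
After closing the 1.6 mm clearance, 3.26 − 1.6 = 1.66 mm of expansion remains to be suppressed by the wall.
Compatibility: PL/(AE) = 1.66 mm, so σ = P/A = E × (1.66/2875) = 112 MPa.
Force on the wall = σA = 112 × 1900 mm² = 212.9 kN.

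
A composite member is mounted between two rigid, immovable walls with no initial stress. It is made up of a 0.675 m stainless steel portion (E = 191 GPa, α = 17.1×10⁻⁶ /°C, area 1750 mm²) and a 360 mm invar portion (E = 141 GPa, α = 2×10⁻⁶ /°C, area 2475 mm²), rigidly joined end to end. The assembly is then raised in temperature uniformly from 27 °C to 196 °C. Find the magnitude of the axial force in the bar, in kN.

P ≈ 679 kN (compressive)

With the walls removed the bar would change length by δ_free = Σ αᵢΔT Lᵢ = 17.1×10⁻⁶×169×675 + 2×10⁻⁶×169×360 = 2.072 mm.
Since the ends are fixed, an axial force P builds up, equal in every segment, with P · Σ Lᵢ/(AᵢEᵢ) = δ_free.
The series flexibility is Σ Lᵢ/(AᵢEᵢ) = 675/(1750×191×10³) + 360/(2475×141×10³) = 3.051×10⁻⁶ mm/N.
Hence P = δ_free / Σ(L/AE) = 2.072/3.051×10⁻⁶ = 679.2 kN (compressive).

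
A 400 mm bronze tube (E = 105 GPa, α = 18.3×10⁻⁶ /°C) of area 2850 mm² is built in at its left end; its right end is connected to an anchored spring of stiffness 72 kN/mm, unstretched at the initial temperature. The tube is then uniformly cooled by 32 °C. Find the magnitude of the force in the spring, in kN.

P ≈ 15.4 kN

The unrestrained thermal change is αΔT L = 18.3×10⁻⁶ × 32 × 400 = 0.2342 mm.
With a force P in the spring, the elastic change of the tube is PL/(AE) and that of the spring is P/k; compatibility requires their sum to equal δ_free.
So P = δ_free / [L/(AE) + 1/k] = 0.2342 / [ 400/(2850×105×10³) + 1/(72×10³) ].
P = 0.2342 / 1.523×10⁻⁵ = 15380 N.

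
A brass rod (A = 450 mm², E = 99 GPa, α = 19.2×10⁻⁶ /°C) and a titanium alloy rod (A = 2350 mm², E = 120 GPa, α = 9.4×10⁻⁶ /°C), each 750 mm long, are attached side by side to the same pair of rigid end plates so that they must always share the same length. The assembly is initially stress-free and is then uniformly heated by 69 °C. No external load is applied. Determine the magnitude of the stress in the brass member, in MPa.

Equilibrium of a rigid end plate with no external load gives equal and opposite internal forces ±P in the two members. Since α_{brass} > α_{titanium alloy}, heating drives the brass into compression and the titanium alloy into tension.
Compatibility of the two members (thermal + elastic change equal): (α₁ − α₂)ΔT = P·[1/(A₁E₁) + 1/(A₂E₂)].
|α₁ − α₂|·ΔT = 9.8×10⁻⁶ × 69 = 0.0006762.
1/(A₁E₁) + 1/(A₂E₂) = 1/(450×99×10³) + 1/(2350×120×10³) = 2.599×10⁻⁸ N⁻¹.
So P = 0.0006762 / 2.599×10⁻⁸ = 26.01 kN.
σ_{brass} = P/A₁ = 26010/450 = 57.81 MPa, compressive.

σ ≈ 57.8 MPa (compressive)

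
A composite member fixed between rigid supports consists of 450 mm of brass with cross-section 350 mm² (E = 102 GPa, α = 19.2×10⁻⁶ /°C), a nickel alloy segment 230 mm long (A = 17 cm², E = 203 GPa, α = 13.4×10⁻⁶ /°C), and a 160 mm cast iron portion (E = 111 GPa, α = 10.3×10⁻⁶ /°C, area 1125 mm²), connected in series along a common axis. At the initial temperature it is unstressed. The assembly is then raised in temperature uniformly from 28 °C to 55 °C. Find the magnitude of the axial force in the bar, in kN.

With the walls removed the bar would change length by δ_free = Σ αᵢΔT Lᵢ = 19.2×10⁻⁶×27×450 + 13.4×10⁻⁶×27×230 + 10.3×10⁻⁶×27×160 = 0.361 mm.
The rigid supports impose zero overall length change; the single axial force P common to all segments must satisfy P Σ Lᵢ/(AᵢEᵢ) = δ_free.
Σ Lᵢ/(AᵢEᵢ) = 450/(350×102×10³) + 230/(1700×203×10³) + 160/(1125×111×10³) = 1.455×10⁻⁵ mm/N.
P = 0.361 / 1.455×10⁻⁵ = 24810 N = 24.81 kN, compressive.

P ≈ 24.8 kN (compressive)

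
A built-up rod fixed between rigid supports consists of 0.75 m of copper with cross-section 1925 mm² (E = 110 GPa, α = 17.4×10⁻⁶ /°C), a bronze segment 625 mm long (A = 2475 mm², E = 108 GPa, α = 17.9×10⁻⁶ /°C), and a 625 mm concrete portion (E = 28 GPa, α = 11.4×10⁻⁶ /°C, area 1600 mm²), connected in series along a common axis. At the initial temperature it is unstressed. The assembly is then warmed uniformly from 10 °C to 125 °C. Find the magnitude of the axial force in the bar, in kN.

P ≈ 182 kN (compressive)

With the walls removed the bar would change length by δ_free = Σ αᵢΔT Lᵢ = 17.4×10⁻⁶×115×750 + 17.9×10⁻⁶×115×625 + 11.4×10⁻⁶×115×625 = 3.607 mm.
The rigid supports impose zero overall length change; the single axial force P common to all segments must satisfy P Σ Lᵢ/(AᵢEᵢ) = δ_free.
The series flexibility is Σ Lᵢ/(AᵢEᵢ) = 750/(1925×110×10³) + 625/(2475×108×10³) + 625/(1600×28×10³) = 1.983×10⁻⁵ mm/N.
P = 3.607 / 1.983×10⁻⁵ = 181900 N = 181.9 kN, compressive.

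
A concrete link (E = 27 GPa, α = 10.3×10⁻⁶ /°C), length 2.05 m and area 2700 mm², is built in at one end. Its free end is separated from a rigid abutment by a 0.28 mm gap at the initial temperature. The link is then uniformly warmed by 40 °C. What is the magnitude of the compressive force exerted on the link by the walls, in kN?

P ≈ 20.1 kN

Unrestrained expansion: δ_free = αΔT L = 10.3×10⁻⁶ × 40 × 2050 = 0.8446 mm.
The gap closes (δ_free > 0.28 mm) and the wall then resists a further 0.8446 − 0.28 = 0.5646 mm of expansion.
Compatibility: PL/(AE) = 0.5646 mm, so σ = P/A = E × (0.5646/2050) = 7.436 MPa.
Force on the wall = σA = 7.436 × 2700 mm² = 20.08 kN.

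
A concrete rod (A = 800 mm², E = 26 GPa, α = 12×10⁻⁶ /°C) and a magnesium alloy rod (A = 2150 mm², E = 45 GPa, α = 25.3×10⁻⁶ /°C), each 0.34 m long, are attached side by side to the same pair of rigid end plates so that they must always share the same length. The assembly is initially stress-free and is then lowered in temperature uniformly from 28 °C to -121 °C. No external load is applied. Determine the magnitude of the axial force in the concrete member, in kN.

P ≈ 33.9 kN (compressive in the concrete)

The magnesium alloy has the larger α, so on cooling it would change length more than the concrete if both were free. The rigid plates force a common final length, so the magnesium alloy is put into tension and the concrete into compression, with equal and opposite forces P (no external load).
Equating the net (thermal + elastic) strains gives |α₁ − α₂|·ΔT = P·[1/(A₁E₁) + 1/(A₂E₂)].
|α₁ − α₂|·ΔT = 13.3×10⁻⁶ × 149 = 0.001982.
1/(A₁E₁) + 1/(A₂E₂) = 1/(800×26×10³) + 1/(2150×45×10³) = 5.841×10⁻⁸ N⁻¹.
P = 0.001982 / 5.841×10⁻⁸ = 33930 N = 33.93 kN.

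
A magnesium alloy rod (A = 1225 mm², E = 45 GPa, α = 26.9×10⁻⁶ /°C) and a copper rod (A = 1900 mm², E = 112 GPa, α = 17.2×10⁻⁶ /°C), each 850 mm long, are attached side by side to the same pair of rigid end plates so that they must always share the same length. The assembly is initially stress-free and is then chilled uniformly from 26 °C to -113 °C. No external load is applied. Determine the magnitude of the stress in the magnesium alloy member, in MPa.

σ ≈ 48.2 MPa (tensile)

Equilibrium of a rigid end plate with no external load gives equal and opposite internal forces ±P in the two members. Since α_{magnesium alloy} > α_{copper}, cooling drives the magnesium alloy into tension and the copper into compression.
Setting the final lengths equal and cancelling L: (α₁ − α₂)ΔT = P/(A₁E₁) + P/(A₂E₂).
|α₁ − α₂|·ΔT = 9.7×10⁻⁶ × 139 = 0.001348.
1/(A₁E₁) + 1/(A₂E₂) = 1/(1225×45×10³) + 1/(1900×112×10³) = 2.284×10⁻⁸ N⁻¹.
P = 0.001348 / 2.284×10⁻⁸ = 59030 N = 59.03 kN.
σ_{magnesium alloy} = P/A₁ = 59030/1225 = 48.19 MPa, tensile.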